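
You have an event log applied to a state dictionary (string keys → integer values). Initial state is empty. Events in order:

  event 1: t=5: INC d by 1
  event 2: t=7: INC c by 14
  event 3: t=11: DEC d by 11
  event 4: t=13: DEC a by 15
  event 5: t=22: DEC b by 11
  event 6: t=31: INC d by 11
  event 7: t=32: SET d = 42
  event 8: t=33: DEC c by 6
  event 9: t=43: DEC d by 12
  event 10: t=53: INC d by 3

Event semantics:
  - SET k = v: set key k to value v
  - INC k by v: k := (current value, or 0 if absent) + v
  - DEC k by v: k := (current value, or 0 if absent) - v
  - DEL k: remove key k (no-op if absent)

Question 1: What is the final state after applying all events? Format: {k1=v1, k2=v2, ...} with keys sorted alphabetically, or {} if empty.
  after event 1 (t=5: INC d by 1): {d=1}
  after event 2 (t=7: INC c by 14): {c=14, d=1}
  after event 3 (t=11: DEC d by 11): {c=14, d=-10}
  after event 4 (t=13: DEC a by 15): {a=-15, c=14, d=-10}
  after event 5 (t=22: DEC b by 11): {a=-15, b=-11, c=14, d=-10}
  after event 6 (t=31: INC d by 11): {a=-15, b=-11, c=14, d=1}
  after event 7 (t=32: SET d = 42): {a=-15, b=-11, c=14, d=42}
  after event 8 (t=33: DEC c by 6): {a=-15, b=-11, c=8, d=42}
  after event 9 (t=43: DEC d by 12): {a=-15, b=-11, c=8, d=30}
  after event 10 (t=53: INC d by 3): {a=-15, b=-11, c=8, d=33}

Answer: {a=-15, b=-11, c=8, d=33}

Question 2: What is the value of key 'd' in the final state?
Answer: 33

Derivation:
Track key 'd' through all 10 events:
  event 1 (t=5: INC d by 1): d (absent) -> 1
  event 2 (t=7: INC c by 14): d unchanged
  event 3 (t=11: DEC d by 11): d 1 -> -10
  event 4 (t=13: DEC a by 15): d unchanged
  event 5 (t=22: DEC b by 11): d unchanged
  event 6 (t=31: INC d by 11): d -10 -> 1
  event 7 (t=32: SET d = 42): d 1 -> 42
  event 8 (t=33: DEC c by 6): d unchanged
  event 9 (t=43: DEC d by 12): d 42 -> 30
  event 10 (t=53: INC d by 3): d 30 -> 33
Final: d = 33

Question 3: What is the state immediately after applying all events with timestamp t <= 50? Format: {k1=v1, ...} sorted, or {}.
Apply events with t <= 50 (9 events):
  after event 1 (t=5: INC d by 1): {d=1}
  after event 2 (t=7: INC c by 14): {c=14, d=1}
  after event 3 (t=11: DEC d by 11): {c=14, d=-10}
  after event 4 (t=13: DEC a by 15): {a=-15, c=14, d=-10}
  after event 5 (t=22: DEC b by 11): {a=-15, b=-11, c=14, d=-10}
  after event 6 (t=31: INC d by 11): {a=-15, b=-11, c=14, d=1}
  after event 7 (t=32: SET d = 42): {a=-15, b=-11, c=14, d=42}
  after event 8 (t=33: DEC c by 6): {a=-15, b=-11, c=8, d=42}
  after event 9 (t=43: DEC d by 12): {a=-15, b=-11, c=8, d=30}

Answer: {a=-15, b=-11, c=8, d=30}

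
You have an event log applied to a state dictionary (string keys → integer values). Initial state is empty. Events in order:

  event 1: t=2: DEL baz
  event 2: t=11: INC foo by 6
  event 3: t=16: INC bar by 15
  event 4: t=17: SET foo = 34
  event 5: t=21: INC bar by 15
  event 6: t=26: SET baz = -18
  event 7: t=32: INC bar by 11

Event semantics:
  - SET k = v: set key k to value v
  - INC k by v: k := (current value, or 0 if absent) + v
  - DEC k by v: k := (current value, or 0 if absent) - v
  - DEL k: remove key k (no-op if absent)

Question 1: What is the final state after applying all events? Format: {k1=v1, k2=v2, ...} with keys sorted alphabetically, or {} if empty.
  after event 1 (t=2: DEL baz): {}
  after event 2 (t=11: INC foo by 6): {foo=6}
  after event 3 (t=16: INC bar by 15): {bar=15, foo=6}
  after event 4 (t=17: SET foo = 34): {bar=15, foo=34}
  after event 5 (t=21: INC bar by 15): {bar=30, foo=34}
  after event 6 (t=26: SET baz = -18): {bar=30, baz=-18, foo=34}
  after event 7 (t=32: INC bar by 11): {bar=41, baz=-18, foo=34}

Answer: {bar=41, baz=-18, foo=34}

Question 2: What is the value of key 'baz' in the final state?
Answer: -18

Derivation:
Track key 'baz' through all 7 events:
  event 1 (t=2: DEL baz): baz (absent) -> (absent)
  event 2 (t=11: INC foo by 6): baz unchanged
  event 3 (t=16: INC bar by 15): baz unchanged
  event 4 (t=17: SET foo = 34): baz unchanged
  event 5 (t=21: INC bar by 15): baz unchanged
  event 6 (t=26: SET baz = -18): baz (absent) -> -18
  event 7 (t=32: INC bar by 11): baz unchanged
Final: baz = -18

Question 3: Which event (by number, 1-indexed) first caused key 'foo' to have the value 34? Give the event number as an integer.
Answer: 4

Derivation:
Looking for first event where foo becomes 34:
  event 2: foo = 6
  event 3: foo = 6
  event 4: foo 6 -> 34  <-- first match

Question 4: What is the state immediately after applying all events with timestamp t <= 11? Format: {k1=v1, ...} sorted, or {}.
Answer: {foo=6}

Derivation:
Apply events with t <= 11 (2 events):
  after event 1 (t=2: DEL baz): {}
  after event 2 (t=11: INC foo by 6): {foo=6}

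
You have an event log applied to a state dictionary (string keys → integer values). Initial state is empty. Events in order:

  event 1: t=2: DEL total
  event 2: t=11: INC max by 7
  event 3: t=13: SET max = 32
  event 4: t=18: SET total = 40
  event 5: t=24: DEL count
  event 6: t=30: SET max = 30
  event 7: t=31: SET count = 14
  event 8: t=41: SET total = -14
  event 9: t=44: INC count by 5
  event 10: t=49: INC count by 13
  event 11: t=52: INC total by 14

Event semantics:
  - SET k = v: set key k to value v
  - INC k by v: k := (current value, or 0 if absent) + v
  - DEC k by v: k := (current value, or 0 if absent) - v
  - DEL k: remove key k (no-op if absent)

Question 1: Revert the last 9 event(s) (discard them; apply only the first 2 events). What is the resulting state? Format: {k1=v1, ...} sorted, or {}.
Keep first 2 events (discard last 9):
  after event 1 (t=2: DEL total): {}
  after event 2 (t=11: INC max by 7): {max=7}

Answer: {max=7}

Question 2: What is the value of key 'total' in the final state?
Track key 'total' through all 11 events:
  event 1 (t=2: DEL total): total (absent) -> (absent)
  event 2 (t=11: INC max by 7): total unchanged
  event 3 (t=13: SET max = 32): total unchanged
  event 4 (t=18: SET total = 40): total (absent) -> 40
  event 5 (t=24: DEL count): total unchanged
  event 6 (t=30: SET max = 30): total unchanged
  event 7 (t=31: SET count = 14): total unchanged
  event 8 (t=41: SET total = -14): total 40 -> -14
  event 9 (t=44: INC count by 5): total unchanged
  event 10 (t=49: INC count by 13): total unchanged
  event 11 (t=52: INC total by 14): total -14 -> 0
Final: total = 0

Answer: 0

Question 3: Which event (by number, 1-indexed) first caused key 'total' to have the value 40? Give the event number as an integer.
Looking for first event where total becomes 40:
  event 4: total (absent) -> 40  <-- first match

Answer: 4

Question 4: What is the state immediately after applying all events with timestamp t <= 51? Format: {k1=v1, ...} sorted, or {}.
Answer: {count=32, max=30, total=-14}

Derivation:
Apply events with t <= 51 (10 events):
  after event 1 (t=2: DEL total): {}
  after event 2 (t=11: INC max by 7): {max=7}
  after event 3 (t=13: SET max = 32): {max=32}
  after event 4 (t=18: SET total = 40): {max=32, total=40}
  after event 5 (t=24: DEL count): {max=32, total=40}
  after event 6 (t=30: SET max = 30): {max=30, total=40}
  after event 7 (t=31: SET count = 14): {count=14, max=30, total=40}
  after event 8 (t=41: SET total = -14): {count=14, max=30, total=-14}
  after event 9 (t=44: INC count by 5): {count=19, max=30, total=-14}
  after event 10 (t=49: INC count by 13): {count=32, max=30, total=-14}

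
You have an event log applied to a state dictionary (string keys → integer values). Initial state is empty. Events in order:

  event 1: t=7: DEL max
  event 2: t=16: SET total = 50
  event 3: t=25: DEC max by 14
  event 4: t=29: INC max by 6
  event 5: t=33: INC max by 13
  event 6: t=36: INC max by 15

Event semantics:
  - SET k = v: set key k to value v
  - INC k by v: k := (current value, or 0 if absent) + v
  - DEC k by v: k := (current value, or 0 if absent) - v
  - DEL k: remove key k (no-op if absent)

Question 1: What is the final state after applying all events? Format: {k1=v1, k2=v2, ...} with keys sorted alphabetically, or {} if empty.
  after event 1 (t=7: DEL max): {}
  after event 2 (t=16: SET total = 50): {total=50}
  after event 3 (t=25: DEC max by 14): {max=-14, total=50}
  after event 4 (t=29: INC max by 6): {max=-8, total=50}
  after event 5 (t=33: INC max by 13): {max=5, total=50}
  after event 6 (t=36: INC max by 15): {max=20, total=50}

Answer: {max=20, total=50}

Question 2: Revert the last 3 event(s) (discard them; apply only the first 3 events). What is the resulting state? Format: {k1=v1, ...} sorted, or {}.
Answer: {max=-14, total=50}

Derivation:
Keep first 3 events (discard last 3):
  after event 1 (t=7: DEL max): {}
  after event 2 (t=16: SET total = 50): {total=50}
  after event 3 (t=25: DEC max by 14): {max=-14, total=50}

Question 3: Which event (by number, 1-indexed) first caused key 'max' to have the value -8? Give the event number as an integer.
Looking for first event where max becomes -8:
  event 3: max = -14
  event 4: max -14 -> -8  <-- first match

Answer: 4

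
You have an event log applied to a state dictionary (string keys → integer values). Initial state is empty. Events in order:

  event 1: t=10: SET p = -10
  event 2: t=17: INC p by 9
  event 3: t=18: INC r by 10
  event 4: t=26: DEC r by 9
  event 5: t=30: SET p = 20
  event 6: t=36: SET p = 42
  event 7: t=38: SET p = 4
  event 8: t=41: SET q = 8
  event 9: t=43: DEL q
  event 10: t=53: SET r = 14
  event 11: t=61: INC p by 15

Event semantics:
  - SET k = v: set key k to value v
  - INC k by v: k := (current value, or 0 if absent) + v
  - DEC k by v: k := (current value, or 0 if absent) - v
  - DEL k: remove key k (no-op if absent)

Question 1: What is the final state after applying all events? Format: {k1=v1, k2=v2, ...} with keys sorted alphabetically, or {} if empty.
Answer: {p=19, r=14}

Derivation:
  after event 1 (t=10: SET p = -10): {p=-10}
  after event 2 (t=17: INC p by 9): {p=-1}
  after event 3 (t=18: INC r by 10): {p=-1, r=10}
  after event 4 (t=26: DEC r by 9): {p=-1, r=1}
  after event 5 (t=30: SET p = 20): {p=20, r=1}
  after event 6 (t=36: SET p = 42): {p=42, r=1}
  after event 7 (t=38: SET p = 4): {p=4, r=1}
  after event 8 (t=41: SET q = 8): {p=4, q=8, r=1}
  after event 9 (t=43: DEL q): {p=4, r=1}
  after event 10 (t=53: SET r = 14): {p=4, r=14}
  after event 11 (t=61: INC p by 15): {p=19, r=14}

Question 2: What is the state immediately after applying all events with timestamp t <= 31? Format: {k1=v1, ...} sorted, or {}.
Apply events with t <= 31 (5 events):
  after event 1 (t=10: SET p = -10): {p=-10}
  after event 2 (t=17: INC p by 9): {p=-1}
  after event 3 (t=18: INC r by 10): {p=-1, r=10}
  after event 4 (t=26: DEC r by 9): {p=-1, r=1}
  after event 5 (t=30: SET p = 20): {p=20, r=1}

Answer: {p=20, r=1}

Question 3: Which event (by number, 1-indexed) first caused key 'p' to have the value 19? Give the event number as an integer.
Looking for first event where p becomes 19:
  event 1: p = -10
  event 2: p = -1
  event 3: p = -1
  event 4: p = -1
  event 5: p = 20
  event 6: p = 42
  event 7: p = 4
  event 8: p = 4
  event 9: p = 4
  event 10: p = 4
  event 11: p 4 -> 19  <-- first match

Answer: 11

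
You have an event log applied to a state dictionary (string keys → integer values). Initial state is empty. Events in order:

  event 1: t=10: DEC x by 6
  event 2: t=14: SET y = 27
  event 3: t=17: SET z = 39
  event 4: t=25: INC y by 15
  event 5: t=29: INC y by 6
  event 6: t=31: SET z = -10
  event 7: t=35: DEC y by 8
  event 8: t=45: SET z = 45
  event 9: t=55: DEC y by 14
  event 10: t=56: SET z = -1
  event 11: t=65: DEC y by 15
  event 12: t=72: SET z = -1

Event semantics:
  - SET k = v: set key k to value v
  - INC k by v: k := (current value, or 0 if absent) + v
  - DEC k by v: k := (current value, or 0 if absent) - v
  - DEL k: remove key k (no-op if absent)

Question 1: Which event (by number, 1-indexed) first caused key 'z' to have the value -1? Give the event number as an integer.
Looking for first event where z becomes -1:
  event 3: z = 39
  event 4: z = 39
  event 5: z = 39
  event 6: z = -10
  event 7: z = -10
  event 8: z = 45
  event 9: z = 45
  event 10: z 45 -> -1  <-- first match

Answer: 10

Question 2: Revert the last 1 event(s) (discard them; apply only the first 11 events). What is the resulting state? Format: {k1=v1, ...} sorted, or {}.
Answer: {x=-6, y=11, z=-1}

Derivation:
Keep first 11 events (discard last 1):
  after event 1 (t=10: DEC x by 6): {x=-6}
  after event 2 (t=14: SET y = 27): {x=-6, y=27}
  after event 3 (t=17: SET z = 39): {x=-6, y=27, z=39}
  after event 4 (t=25: INC y by 15): {x=-6, y=42, z=39}
  after event 5 (t=29: INC y by 6): {x=-6, y=48, z=39}
  after event 6 (t=31: SET z = -10): {x=-6, y=48, z=-10}
  after event 7 (t=35: DEC y by 8): {x=-6, y=40, z=-10}
  after event 8 (t=45: SET z = 45): {x=-6, y=40, z=45}
  after event 9 (t=55: DEC y by 14): {x=-6, y=26, z=45}
  after event 10 (t=56: SET z = -1): {x=-6, y=26, z=-1}
  after event 11 (t=65: DEC y by 15): {x=-6, y=11, z=-1}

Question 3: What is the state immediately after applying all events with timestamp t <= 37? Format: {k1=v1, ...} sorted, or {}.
Answer: {x=-6, y=40, z=-10}

Derivation:
Apply events with t <= 37 (7 events):
  after event 1 (t=10: DEC x by 6): {x=-6}
  after event 2 (t=14: SET y = 27): {x=-6, y=27}
  after event 3 (t=17: SET z = 39): {x=-6, y=27, z=39}
  after event 4 (t=25: INC y by 15): {x=-6, y=42, z=39}
  after event 5 (t=29: INC y by 6): {x=-6, y=48, z=39}
  after event 6 (t=31: SET z = -10): {x=-6, y=48, z=-10}
  after event 7 (t=35: DEC y by 8): {x=-6, y=40, z=-10}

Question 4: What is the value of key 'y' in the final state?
Track key 'y' through all 12 events:
  event 1 (t=10: DEC x by 6): y unchanged
  event 2 (t=14: SET y = 27): y (absent) -> 27
  event 3 (t=17: SET z = 39): y unchanged
  event 4 (t=25: INC y by 15): y 27 -> 42
  event 5 (t=29: INC y by 6): y 42 -> 48
  event 6 (t=31: SET z = -10): y unchanged
  event 7 (t=35: DEC y by 8): y 48 -> 40
  event 8 (t=45: SET z = 45): y unchanged
  event 9 (t=55: DEC y by 14): y 40 -> 26
  event 10 (t=56: SET z = -1): y unchanged
  event 11 (t=65: DEC y by 15): y 26 -> 11
  event 12 (t=72: SET z = -1): y unchanged
Final: y = 11

Answer: 11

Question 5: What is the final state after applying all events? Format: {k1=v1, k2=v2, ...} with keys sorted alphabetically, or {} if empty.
Answer: {x=-6, y=11, z=-1}

Derivation:
  after event 1 (t=10: DEC x by 6): {x=-6}
  after event 2 (t=14: SET y = 27): {x=-6, y=27}
  after event 3 (t=17: SET z = 39): {x=-6, y=27, z=39}
  after event 4 (t=25: INC y by 15): {x=-6, y=42, z=39}
  after event 5 (t=29: INC y by 6): {x=-6, y=48, z=39}
  after event 6 (t=31: SET z = -10): {x=-6, y=48, z=-10}
  after event 7 (t=35: DEC y by 8): {x=-6, y=40, z=-10}
  after event 8 (t=45: SET z = 45): {x=-6, y=40, z=45}
  after event 9 (t=55: DEC y by 14): {x=-6, y=26, z=45}
  after event 10 (t=56: SET z = -1): {x=-6, y=26, z=-1}
  after event 11 (t=65: DEC y by 15): {x=-6, y=11, z=-1}
  after event 12 (t=72: SET z = -1): {x=-6, y=11, z=-1}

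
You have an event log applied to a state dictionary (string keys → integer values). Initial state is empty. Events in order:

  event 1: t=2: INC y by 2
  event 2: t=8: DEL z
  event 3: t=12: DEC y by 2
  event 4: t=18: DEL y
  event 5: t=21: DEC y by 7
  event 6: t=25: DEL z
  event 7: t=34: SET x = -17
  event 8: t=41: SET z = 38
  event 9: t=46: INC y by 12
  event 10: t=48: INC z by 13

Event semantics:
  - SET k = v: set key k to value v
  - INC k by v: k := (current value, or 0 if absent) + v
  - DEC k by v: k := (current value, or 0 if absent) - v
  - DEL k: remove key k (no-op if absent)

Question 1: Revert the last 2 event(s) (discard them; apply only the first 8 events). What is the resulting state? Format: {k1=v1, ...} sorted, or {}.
Answer: {x=-17, y=-7, z=38}

Derivation:
Keep first 8 events (discard last 2):
  after event 1 (t=2: INC y by 2): {y=2}
  after event 2 (t=8: DEL z): {y=2}
  after event 3 (t=12: DEC y by 2): {y=0}
  after event 4 (t=18: DEL y): {}
  after event 5 (t=21: DEC y by 7): {y=-7}
  after event 6 (t=25: DEL z): {y=-7}
  after event 7 (t=34: SET x = -17): {x=-17, y=-7}
  after event 8 (t=41: SET z = 38): {x=-17, y=-7, z=38}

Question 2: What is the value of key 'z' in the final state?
Answer: 51

Derivation:
Track key 'z' through all 10 events:
  event 1 (t=2: INC y by 2): z unchanged
  event 2 (t=8: DEL z): z (absent) -> (absent)
  event 3 (t=12: DEC y by 2): z unchanged
  event 4 (t=18: DEL y): z unchanged
  event 5 (t=21: DEC y by 7): z unchanged
  event 6 (t=25: DEL z): z (absent) -> (absent)
  event 7 (t=34: SET x = -17): z unchanged
  event 8 (t=41: SET z = 38): z (absent) -> 38
  event 9 (t=46: INC y by 12): z unchanged
  event 10 (t=48: INC z by 13): z 38 -> 51
Final: z = 51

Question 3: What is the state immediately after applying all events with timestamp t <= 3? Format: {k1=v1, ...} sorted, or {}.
Apply events with t <= 3 (1 events):
  after event 1 (t=2: INC y by 2): {y=2}

Answer: {y=2}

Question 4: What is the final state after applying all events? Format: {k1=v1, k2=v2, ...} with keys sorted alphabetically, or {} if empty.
Answer: {x=-17, y=5, z=51}

Derivation:
  after event 1 (t=2: INC y by 2): {y=2}
  after event 2 (t=8: DEL z): {y=2}
  after event 3 (t=12: DEC y by 2): {y=0}
  after event 4 (t=18: DEL y): {}
  after event 5 (t=21: DEC y by 7): {y=-7}
  after event 6 (t=25: DEL z): {y=-7}
  after event 7 (t=34: SET x = -17): {x=-17, y=-7}
  after event 8 (t=41: SET z = 38): {x=-17, y=-7, z=38}
  after event 9 (t=46: INC y by 12): {x=-17, y=5, z=38}
  after event 10 (t=48: INC z by 13): {x=-17, y=5, z=51}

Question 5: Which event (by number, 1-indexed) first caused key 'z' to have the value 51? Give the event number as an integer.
Answer: 10

Derivation:
Looking for first event where z becomes 51:
  event 8: z = 38
  event 9: z = 38
  event 10: z 38 -> 51  <-- first match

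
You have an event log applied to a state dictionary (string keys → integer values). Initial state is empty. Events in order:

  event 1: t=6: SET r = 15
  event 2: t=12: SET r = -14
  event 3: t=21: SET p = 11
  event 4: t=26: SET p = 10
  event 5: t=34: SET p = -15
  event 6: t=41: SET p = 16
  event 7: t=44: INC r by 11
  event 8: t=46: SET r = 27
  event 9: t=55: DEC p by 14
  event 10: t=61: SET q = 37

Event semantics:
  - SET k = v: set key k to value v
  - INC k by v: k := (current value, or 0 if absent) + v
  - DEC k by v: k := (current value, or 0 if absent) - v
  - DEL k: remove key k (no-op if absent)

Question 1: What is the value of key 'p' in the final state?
Answer: 2

Derivation:
Track key 'p' through all 10 events:
  event 1 (t=6: SET r = 15): p unchanged
  event 2 (t=12: SET r = -14): p unchanged
  event 3 (t=21: SET p = 11): p (absent) -> 11
  event 4 (t=26: SET p = 10): p 11 -> 10
  event 5 (t=34: SET p = -15): p 10 -> -15
  event 6 (t=41: SET p = 16): p -15 -> 16
  event 7 (t=44: INC r by 11): p unchanged
  event 8 (t=46: SET r = 27): p unchanged
  event 9 (t=55: DEC p by 14): p 16 -> 2
  event 10 (t=61: SET q = 37): p unchanged
Final: p = 2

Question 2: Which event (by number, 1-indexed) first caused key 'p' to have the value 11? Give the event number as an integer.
Looking for first event where p becomes 11:
  event 3: p (absent) -> 11  <-- first match

Answer: 3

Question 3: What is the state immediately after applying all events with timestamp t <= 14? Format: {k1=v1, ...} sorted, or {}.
Answer: {r=-14}

Derivation:
Apply events with t <= 14 (2 events):
  after event 1 (t=6: SET r = 15): {r=15}
  after event 2 (t=12: SET r = -14): {r=-14}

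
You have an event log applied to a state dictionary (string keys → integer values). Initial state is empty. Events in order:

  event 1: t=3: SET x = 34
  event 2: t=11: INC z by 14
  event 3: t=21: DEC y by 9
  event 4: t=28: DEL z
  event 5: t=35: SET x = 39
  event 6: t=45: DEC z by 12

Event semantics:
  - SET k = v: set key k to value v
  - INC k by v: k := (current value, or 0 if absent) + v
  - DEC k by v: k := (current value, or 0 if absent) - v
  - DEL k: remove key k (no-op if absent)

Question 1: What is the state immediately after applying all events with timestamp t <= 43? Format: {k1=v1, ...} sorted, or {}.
Apply events with t <= 43 (5 events):
  after event 1 (t=3: SET x = 34): {x=34}
  after event 2 (t=11: INC z by 14): {x=34, z=14}
  after event 3 (t=21: DEC y by 9): {x=34, y=-9, z=14}
  after event 4 (t=28: DEL z): {x=34, y=-9}
  after event 5 (t=35: SET x = 39): {x=39, y=-9}

Answer: {x=39, y=-9}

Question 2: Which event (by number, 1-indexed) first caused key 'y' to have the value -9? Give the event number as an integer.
Answer: 3

Derivation:
Looking for first event where y becomes -9:
  event 3: y (absent) -> -9  <-- first match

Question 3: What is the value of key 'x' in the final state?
Track key 'x' through all 6 events:
  event 1 (t=3: SET x = 34): x (absent) -> 34
  event 2 (t=11: INC z by 14): x unchanged
  event 3 (t=21: DEC y by 9): x unchanged
  event 4 (t=28: DEL z): x unchanged
  event 5 (t=35: SET x = 39): x 34 -> 39
  event 6 (t=45: DEC z by 12): x unchanged
Final: x = 39

Answer: 39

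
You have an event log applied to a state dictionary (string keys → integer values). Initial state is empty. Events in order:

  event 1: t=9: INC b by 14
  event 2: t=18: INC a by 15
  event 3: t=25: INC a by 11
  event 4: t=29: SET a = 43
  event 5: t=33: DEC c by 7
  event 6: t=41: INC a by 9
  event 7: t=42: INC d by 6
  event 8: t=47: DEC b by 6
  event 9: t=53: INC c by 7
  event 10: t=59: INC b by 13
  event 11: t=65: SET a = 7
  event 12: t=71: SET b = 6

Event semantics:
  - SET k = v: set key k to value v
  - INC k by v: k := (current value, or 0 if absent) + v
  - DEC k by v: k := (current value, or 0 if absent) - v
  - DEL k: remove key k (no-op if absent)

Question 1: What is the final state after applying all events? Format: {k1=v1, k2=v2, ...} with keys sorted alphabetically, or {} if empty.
Answer: {a=7, b=6, c=0, d=6}

Derivation:
  after event 1 (t=9: INC b by 14): {b=14}
  after event 2 (t=18: INC a by 15): {a=15, b=14}
  after event 3 (t=25: INC a by 11): {a=26, b=14}
  after event 4 (t=29: SET a = 43): {a=43, b=14}
  after event 5 (t=33: DEC c by 7): {a=43, b=14, c=-7}
  after event 6 (t=41: INC a by 9): {a=52, b=14, c=-7}
  after event 7 (t=42: INC d by 6): {a=52, b=14, c=-7, d=6}
  after event 8 (t=47: DEC b by 6): {a=52, b=8, c=-7, d=6}
  after event 9 (t=53: INC c by 7): {a=52, b=8, c=0, d=6}
  after event 10 (t=59: INC b by 13): {a=52, b=21, c=0, d=6}
  after event 11 (t=65: SET a = 7): {a=7, b=21, c=0, d=6}
  after event 12 (t=71: SET b = 6): {a=7, b=6, c=0, d=6}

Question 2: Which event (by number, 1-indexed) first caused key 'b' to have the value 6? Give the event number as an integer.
Answer: 12

Derivation:
Looking for first event where b becomes 6:
  event 1: b = 14
  event 2: b = 14
  event 3: b = 14
  event 4: b = 14
  event 5: b = 14
  event 6: b = 14
  event 7: b = 14
  event 8: b = 8
  event 9: b = 8
  event 10: b = 21
  event 11: b = 21
  event 12: b 21 -> 6  <-- first match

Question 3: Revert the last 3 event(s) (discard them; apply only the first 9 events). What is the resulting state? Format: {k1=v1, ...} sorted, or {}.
Answer: {a=52, b=8, c=0, d=6}

Derivation:
Keep first 9 events (discard last 3):
  after event 1 (t=9: INC b by 14): {b=14}
  after event 2 (t=18: INC a by 15): {a=15, b=14}
  after event 3 (t=25: INC a by 11): {a=26, b=14}
  after event 4 (t=29: SET a = 43): {a=43, b=14}
  after event 5 (t=33: DEC c by 7): {a=43, b=14, c=-7}
  after event 6 (t=41: INC a by 9): {a=52, b=14, c=-7}
  after event 7 (t=42: INC d by 6): {a=52, b=14, c=-7, d=6}
  after event 8 (t=47: DEC b by 6): {a=52, b=8, c=-7, d=6}
  after event 9 (t=53: INC c by 7): {a=52, b=8, c=0, d=6}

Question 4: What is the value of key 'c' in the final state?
Answer: 0

Derivation:
Track key 'c' through all 12 events:
  event 1 (t=9: INC b by 14): c unchanged
  event 2 (t=18: INC a by 15): c unchanged
  event 3 (t=25: INC a by 11): c unchanged
  event 4 (t=29: SET a = 43): c unchanged
  event 5 (t=33: DEC c by 7): c (absent) -> -7
  event 6 (t=41: INC a by 9): c unchanged
  event 7 (t=42: INC d by 6): c unchanged
  event 8 (t=47: DEC b by 6): c unchanged
  event 9 (t=53: INC c by 7): c -7 -> 0
  event 10 (t=59: INC b by 13): c unchanged
  event 11 (t=65: SET a = 7): c unchanged
  event 12 (t=71: SET b = 6): c unchanged
Final: c = 0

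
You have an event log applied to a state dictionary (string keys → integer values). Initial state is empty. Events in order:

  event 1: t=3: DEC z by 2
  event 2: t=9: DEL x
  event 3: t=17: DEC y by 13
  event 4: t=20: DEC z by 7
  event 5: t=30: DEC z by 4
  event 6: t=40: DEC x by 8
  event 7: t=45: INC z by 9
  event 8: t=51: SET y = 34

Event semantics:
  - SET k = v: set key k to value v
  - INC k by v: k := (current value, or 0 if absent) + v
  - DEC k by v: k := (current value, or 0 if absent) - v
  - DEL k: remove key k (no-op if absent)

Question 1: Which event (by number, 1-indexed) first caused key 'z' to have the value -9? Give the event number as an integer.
Looking for first event where z becomes -9:
  event 1: z = -2
  event 2: z = -2
  event 3: z = -2
  event 4: z -2 -> -9  <-- first match

Answer: 4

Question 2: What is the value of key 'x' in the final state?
Answer: -8

Derivation:
Track key 'x' through all 8 events:
  event 1 (t=3: DEC z by 2): x unchanged
  event 2 (t=9: DEL x): x (absent) -> (absent)
  event 3 (t=17: DEC y by 13): x unchanged
  event 4 (t=20: DEC z by 7): x unchanged
  event 5 (t=30: DEC z by 4): x unchanged
  event 6 (t=40: DEC x by 8): x (absent) -> -8
  event 7 (t=45: INC z by 9): x unchanged
  event 8 (t=51: SET y = 34): x unchanged
Final: x = -8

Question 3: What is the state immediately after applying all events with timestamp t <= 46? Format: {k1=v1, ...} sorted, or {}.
Answer: {x=-8, y=-13, z=-4}

Derivation:
Apply events with t <= 46 (7 events):
  after event 1 (t=3: DEC z by 2): {z=-2}
  after event 2 (t=9: DEL x): {z=-2}
  after event 3 (t=17: DEC y by 13): {y=-13, z=-2}
  after event 4 (t=20: DEC z by 7): {y=-13, z=-9}
  after event 5 (t=30: DEC z by 4): {y=-13, z=-13}
  after event 6 (t=40: DEC x by 8): {x=-8, y=-13, z=-13}
  after event 7 (t=45: INC z by 9): {x=-8, y=-13, z=-4}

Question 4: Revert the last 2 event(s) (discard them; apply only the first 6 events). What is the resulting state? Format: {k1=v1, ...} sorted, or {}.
Answer: {x=-8, y=-13, z=-13}

Derivation:
Keep first 6 events (discard last 2):
  after event 1 (t=3: DEC z by 2): {z=-2}
  after event 2 (t=9: DEL x): {z=-2}
  after event 3 (t=17: DEC y by 13): {y=-13, z=-2}
  after event 4 (t=20: DEC z by 7): {y=-13, z=-9}
  after event 5 (t=30: DEC z by 4): {y=-13, z=-13}
  after event 6 (t=40: DEC x by 8): {x=-8, y=-13, z=-13}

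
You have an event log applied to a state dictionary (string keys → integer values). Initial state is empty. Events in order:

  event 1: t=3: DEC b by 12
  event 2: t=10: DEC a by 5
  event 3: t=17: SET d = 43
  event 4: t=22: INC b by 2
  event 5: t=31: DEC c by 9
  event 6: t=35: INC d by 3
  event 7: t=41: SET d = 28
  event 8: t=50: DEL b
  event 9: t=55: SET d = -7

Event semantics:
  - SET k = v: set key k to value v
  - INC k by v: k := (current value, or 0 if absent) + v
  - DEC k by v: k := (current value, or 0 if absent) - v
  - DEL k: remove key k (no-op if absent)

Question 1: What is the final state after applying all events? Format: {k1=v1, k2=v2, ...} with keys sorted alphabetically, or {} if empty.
Answer: {a=-5, c=-9, d=-7}

Derivation:
  after event 1 (t=3: DEC b by 12): {b=-12}
  after event 2 (t=10: DEC a by 5): {a=-5, b=-12}
  after event 3 (t=17: SET d = 43): {a=-5, b=-12, d=43}
  after event 4 (t=22: INC b by 2): {a=-5, b=-10, d=43}
  after event 5 (t=31: DEC c by 9): {a=-5, b=-10, c=-9, d=43}
  after event 6 (t=35: INC d by 3): {a=-5, b=-10, c=-9, d=46}
  after event 7 (t=41: SET d = 28): {a=-5, b=-10, c=-9, d=28}
  after event 8 (t=50: DEL b): {a=-5, c=-9, d=28}
  after event 9 (t=55: SET d = -7): {a=-5, c=-9, d=-7}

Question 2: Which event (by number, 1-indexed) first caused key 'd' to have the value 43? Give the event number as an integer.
Answer: 3

Derivation:
Looking for first event where d becomes 43:
  event 3: d (absent) -> 43  <-- first match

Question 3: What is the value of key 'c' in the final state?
Track key 'c' through all 9 events:
  event 1 (t=3: DEC b by 12): c unchanged
  event 2 (t=10: DEC a by 5): c unchanged
  event 3 (t=17: SET d = 43): c unchanged
  event 4 (t=22: INC b by 2): c unchanged
  event 5 (t=31: DEC c by 9): c (absent) -> -9
  event 6 (t=35: INC d by 3): c unchanged
  event 7 (t=41: SET d = 28): c unchanged
  event 8 (t=50: DEL b): c unchanged
  event 9 (t=55: SET d = -7): c unchanged
Final: c = -9

Answer: -9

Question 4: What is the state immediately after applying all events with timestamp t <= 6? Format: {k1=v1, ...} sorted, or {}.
Apply events with t <= 6 (1 events):
  after event 1 (t=3: DEC b by 12): {b=-12}

Answer: {b=-12}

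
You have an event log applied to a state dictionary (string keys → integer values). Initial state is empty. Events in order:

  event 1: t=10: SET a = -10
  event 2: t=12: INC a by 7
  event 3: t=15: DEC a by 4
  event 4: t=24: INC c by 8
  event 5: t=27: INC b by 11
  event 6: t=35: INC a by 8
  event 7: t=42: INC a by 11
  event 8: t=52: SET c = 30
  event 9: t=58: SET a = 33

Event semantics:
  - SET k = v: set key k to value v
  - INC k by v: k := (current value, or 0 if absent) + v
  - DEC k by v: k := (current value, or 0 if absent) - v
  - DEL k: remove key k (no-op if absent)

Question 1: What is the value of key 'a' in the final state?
Track key 'a' through all 9 events:
  event 1 (t=10: SET a = -10): a (absent) -> -10
  event 2 (t=12: INC a by 7): a -10 -> -3
  event 3 (t=15: DEC a by 4): a -3 -> -7
  event 4 (t=24: INC c by 8): a unchanged
  event 5 (t=27: INC b by 11): a unchanged
  event 6 (t=35: INC a by 8): a -7 -> 1
  event 7 (t=42: INC a by 11): a 1 -> 12
  event 8 (t=52: SET c = 30): a unchanged
  event 9 (t=58: SET a = 33): a 12 -> 33
Final: a = 33

Answer: 33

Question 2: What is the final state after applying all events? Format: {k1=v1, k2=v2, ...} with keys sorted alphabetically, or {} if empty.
  after event 1 (t=10: SET a = -10): {a=-10}
  after event 2 (t=12: INC a by 7): {a=-3}
  after event 3 (t=15: DEC a by 4): {a=-7}
  after event 4 (t=24: INC c by 8): {a=-7, c=8}
  after event 5 (t=27: INC b by 11): {a=-7, b=11, c=8}
  after event 6 (t=35: INC a by 8): {a=1, b=11, c=8}
  after event 7 (t=42: INC a by 11): {a=12, b=11, c=8}
  after event 8 (t=52: SET c = 30): {a=12, b=11, c=30}
  after event 9 (t=58: SET a = 33): {a=33, b=11, c=30}

Answer: {a=33, b=11, c=30}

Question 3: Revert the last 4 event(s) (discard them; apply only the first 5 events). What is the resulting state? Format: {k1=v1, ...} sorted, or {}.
Keep first 5 events (discard last 4):
  after event 1 (t=10: SET a = -10): {a=-10}
  after event 2 (t=12: INC a by 7): {a=-3}
  after event 3 (t=15: DEC a by 4): {a=-7}
  after event 4 (t=24: INC c by 8): {a=-7, c=8}
  after event 5 (t=27: INC b by 11): {a=-7, b=11, c=8}

Answer: {a=-7, b=11, c=8}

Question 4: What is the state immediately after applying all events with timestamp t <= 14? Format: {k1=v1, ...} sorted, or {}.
Answer: {a=-3}

Derivation:
Apply events with t <= 14 (2 events):
  after event 1 (t=10: SET a = -10): {a=-10}
  after event 2 (t=12: INC a by 7): {a=-3}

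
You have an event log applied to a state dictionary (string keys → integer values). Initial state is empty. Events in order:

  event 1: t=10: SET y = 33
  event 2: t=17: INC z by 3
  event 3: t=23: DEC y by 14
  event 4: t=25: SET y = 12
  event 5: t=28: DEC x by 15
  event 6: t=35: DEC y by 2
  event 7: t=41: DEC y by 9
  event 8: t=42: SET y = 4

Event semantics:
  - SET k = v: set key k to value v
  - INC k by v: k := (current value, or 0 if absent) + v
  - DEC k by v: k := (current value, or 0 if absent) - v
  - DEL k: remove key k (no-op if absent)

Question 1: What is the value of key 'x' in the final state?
Track key 'x' through all 8 events:
  event 1 (t=10: SET y = 33): x unchanged
  event 2 (t=17: INC z by 3): x unchanged
  event 3 (t=23: DEC y by 14): x unchanged
  event 4 (t=25: SET y = 12): x unchanged
  event 5 (t=28: DEC x by 15): x (absent) -> -15
  event 6 (t=35: DEC y by 2): x unchanged
  event 7 (t=41: DEC y by 9): x unchanged
  event 8 (t=42: SET y = 4): x unchanged
Final: x = -15

Answer: -15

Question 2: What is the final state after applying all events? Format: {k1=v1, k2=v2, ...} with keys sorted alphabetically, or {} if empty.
  after event 1 (t=10: SET y = 33): {y=33}
  after event 2 (t=17: INC z by 3): {y=33, z=3}
  after event 3 (t=23: DEC y by 14): {y=19, z=3}
  after event 4 (t=25: SET y = 12): {y=12, z=3}
  after event 5 (t=28: DEC x by 15): {x=-15, y=12, z=3}
  after event 6 (t=35: DEC y by 2): {x=-15, y=10, z=3}
  after event 7 (t=41: DEC y by 9): {x=-15, y=1, z=3}
  after event 8 (t=42: SET y = 4): {x=-15, y=4, z=3}

Answer: {x=-15, y=4, z=3}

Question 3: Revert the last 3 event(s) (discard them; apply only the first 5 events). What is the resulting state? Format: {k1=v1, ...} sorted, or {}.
Keep first 5 events (discard last 3):
  after event 1 (t=10: SET y = 33): {y=33}
  after event 2 (t=17: INC z by 3): {y=33, z=3}
  after event 3 (t=23: DEC y by 14): {y=19, z=3}
  after event 4 (t=25: SET y = 12): {y=12, z=3}
  after event 5 (t=28: DEC x by 15): {x=-15, y=12, z=3}

Answer: {x=-15, y=12, z=3}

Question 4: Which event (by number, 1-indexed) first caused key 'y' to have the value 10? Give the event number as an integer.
Answer: 6

Derivation:
Looking for first event where y becomes 10:
  event 1: y = 33
  event 2: y = 33
  event 3: y = 19
  event 4: y = 12
  event 5: y = 12
  event 6: y 12 -> 10  <-- first match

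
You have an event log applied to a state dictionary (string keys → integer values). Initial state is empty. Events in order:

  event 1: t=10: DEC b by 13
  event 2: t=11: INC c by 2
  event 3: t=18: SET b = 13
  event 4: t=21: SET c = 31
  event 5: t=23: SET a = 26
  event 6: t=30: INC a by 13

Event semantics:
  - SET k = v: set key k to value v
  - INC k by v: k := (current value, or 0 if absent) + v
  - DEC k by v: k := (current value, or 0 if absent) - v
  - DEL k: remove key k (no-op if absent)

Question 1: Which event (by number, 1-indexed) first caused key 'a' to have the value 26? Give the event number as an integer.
Looking for first event where a becomes 26:
  event 5: a (absent) -> 26  <-- first match

Answer: 5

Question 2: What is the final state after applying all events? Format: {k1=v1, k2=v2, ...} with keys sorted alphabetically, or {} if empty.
  after event 1 (t=10: DEC b by 13): {b=-13}
  after event 2 (t=11: INC c by 2): {b=-13, c=2}
  after event 3 (t=18: SET b = 13): {b=13, c=2}
  after event 4 (t=21: SET c = 31): {b=13, c=31}
  after event 5 (t=23: SET a = 26): {a=26, b=13, c=31}
  after event 6 (t=30: INC a by 13): {a=39, b=13, c=31}

Answer: {a=39, b=13, c=31}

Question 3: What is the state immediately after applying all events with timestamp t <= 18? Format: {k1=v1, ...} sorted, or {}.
Answer: {b=13, c=2}

Derivation:
Apply events with t <= 18 (3 events):
  after event 1 (t=10: DEC b by 13): {b=-13}
  after event 2 (t=11: INC c by 2): {b=-13, c=2}
  after event 3 (t=18: SET b = 13): {b=13, c=2}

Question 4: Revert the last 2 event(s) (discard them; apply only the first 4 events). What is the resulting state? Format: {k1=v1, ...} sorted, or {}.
Answer: {b=13, c=31}

Derivation:
Keep first 4 events (discard last 2):
  after event 1 (t=10: DEC b by 13): {b=-13}
  after event 2 (t=11: INC c by 2): {b=-13, c=2}
  after event 3 (t=18: SET b = 13): {b=13, c=2}
  after event 4 (t=21: SET c = 31): {b=13, c=31}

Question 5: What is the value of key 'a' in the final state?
Answer: 39

Derivation:
Track key 'a' through all 6 events:
  event 1 (t=10: DEC b by 13): a unchanged
  event 2 (t=11: INC c by 2): a unchanged
  event 3 (t=18: SET b = 13): a unchanged
  event 4 (t=21: SET c = 31): a unchanged
  event 5 (t=23: SET a = 26): a (absent) -> 26
  event 6 (t=30: INC a by 13): a 26 -> 39
Final: a = 39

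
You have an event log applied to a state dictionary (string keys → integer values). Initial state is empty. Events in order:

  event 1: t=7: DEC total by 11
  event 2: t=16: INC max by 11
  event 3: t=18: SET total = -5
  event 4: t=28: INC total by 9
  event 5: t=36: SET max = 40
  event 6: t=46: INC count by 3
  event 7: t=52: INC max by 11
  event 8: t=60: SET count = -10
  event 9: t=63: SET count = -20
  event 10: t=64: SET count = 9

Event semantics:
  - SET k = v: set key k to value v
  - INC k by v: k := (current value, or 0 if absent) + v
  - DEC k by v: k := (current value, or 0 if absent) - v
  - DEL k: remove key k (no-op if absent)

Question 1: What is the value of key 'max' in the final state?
Track key 'max' through all 10 events:
  event 1 (t=7: DEC total by 11): max unchanged
  event 2 (t=16: INC max by 11): max (absent) -> 11
  event 3 (t=18: SET total = -5): max unchanged
  event 4 (t=28: INC total by 9): max unchanged
  event 5 (t=36: SET max = 40): max 11 -> 40
  event 6 (t=46: INC count by 3): max unchanged
  event 7 (t=52: INC max by 11): max 40 -> 51
  event 8 (t=60: SET count = -10): max unchanged
  event 9 (t=63: SET count = -20): max unchanged
  event 10 (t=64: SET count = 9): max unchanged
Final: max = 51

Answer: 51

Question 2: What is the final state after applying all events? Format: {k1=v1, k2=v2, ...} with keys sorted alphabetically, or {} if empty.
Answer: {count=9, max=51, total=4}

Derivation:
  after event 1 (t=7: DEC total by 11): {total=-11}
  after event 2 (t=16: INC max by 11): {max=11, total=-11}
  after event 3 (t=18: SET total = -5): {max=11, total=-5}
  after event 4 (t=28: INC total by 9): {max=11, total=4}
  after event 5 (t=36: SET max = 40): {max=40, total=4}
  after event 6 (t=46: INC count by 3): {count=3, max=40, total=4}
  after event 7 (t=52: INC max by 11): {count=3, max=51, total=4}
  after event 8 (t=60: SET count = -10): {count=-10, max=51, total=4}
  after event 9 (t=63: SET count = -20): {count=-20, max=51, total=4}
  after event 10 (t=64: SET count = 9): {count=9, max=51, total=4}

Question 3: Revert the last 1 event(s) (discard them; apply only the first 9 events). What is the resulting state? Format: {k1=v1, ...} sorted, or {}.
Answer: {count=-20, max=51, total=4}

Derivation:
Keep first 9 events (discard last 1):
  after event 1 (t=7: DEC total by 11): {total=-11}
  after event 2 (t=16: INC max by 11): {max=11, total=-11}
  after event 3 (t=18: SET total = -5): {max=11, total=-5}
  after event 4 (t=28: INC total by 9): {max=11, total=4}
  after event 5 (t=36: SET max = 40): {max=40, total=4}
  after event 6 (t=46: INC count by 3): {count=3, max=40, total=4}
  after event 7 (t=52: INC max by 11): {count=3, max=51, total=4}
  after event 8 (t=60: SET count = -10): {count=-10, max=51, total=4}
  after event 9 (t=63: SET count = -20): {count=-20, max=51, total=4}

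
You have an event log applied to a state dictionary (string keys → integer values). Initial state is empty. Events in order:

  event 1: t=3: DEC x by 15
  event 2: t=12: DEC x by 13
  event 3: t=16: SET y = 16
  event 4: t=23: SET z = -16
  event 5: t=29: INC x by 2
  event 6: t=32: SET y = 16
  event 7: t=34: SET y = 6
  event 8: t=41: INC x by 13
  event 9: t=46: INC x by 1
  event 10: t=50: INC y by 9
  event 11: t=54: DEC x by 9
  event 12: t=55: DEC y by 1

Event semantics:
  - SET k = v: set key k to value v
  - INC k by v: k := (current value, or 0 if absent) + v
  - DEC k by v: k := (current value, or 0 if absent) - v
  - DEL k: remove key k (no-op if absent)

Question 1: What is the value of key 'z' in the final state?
Answer: -16

Derivation:
Track key 'z' through all 12 events:
  event 1 (t=3: DEC x by 15): z unchanged
  event 2 (t=12: DEC x by 13): z unchanged
  event 3 (t=16: SET y = 16): z unchanged
  event 4 (t=23: SET z = -16): z (absent) -> -16
  event 5 (t=29: INC x by 2): z unchanged
  event 6 (t=32: SET y = 16): z unchanged
  event 7 (t=34: SET y = 6): z unchanged
  event 8 (t=41: INC x by 13): z unchanged
  event 9 (t=46: INC x by 1): z unchanged
  event 10 (t=50: INC y by 9): z unchanged
  event 11 (t=54: DEC x by 9): z unchanged
  event 12 (t=55: DEC y by 1): z unchanged
Final: z = -16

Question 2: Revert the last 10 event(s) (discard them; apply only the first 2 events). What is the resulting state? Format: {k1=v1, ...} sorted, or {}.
Answer: {x=-28}

Derivation:
Keep first 2 events (discard last 10):
  after event 1 (t=3: DEC x by 15): {x=-15}
  after event 2 (t=12: DEC x by 13): {x=-28}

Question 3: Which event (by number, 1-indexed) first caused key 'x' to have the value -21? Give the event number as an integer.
Looking for first event where x becomes -21:
  event 1: x = -15
  event 2: x = -28
  event 3: x = -28
  event 4: x = -28
  event 5: x = -26
  event 6: x = -26
  event 7: x = -26
  event 8: x = -13
  event 9: x = -12
  event 10: x = -12
  event 11: x -12 -> -21  <-- first match

Answer: 11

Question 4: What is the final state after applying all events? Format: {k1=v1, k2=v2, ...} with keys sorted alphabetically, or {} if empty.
Answer: {x=-21, y=14, z=-16}

Derivation:
  after event 1 (t=3: DEC x by 15): {x=-15}
  after event 2 (t=12: DEC x by 13): {x=-28}
  after event 3 (t=16: SET y = 16): {x=-28, y=16}
  after event 4 (t=23: SET z = -16): {x=-28, y=16, z=-16}
  after event 5 (t=29: INC x by 2): {x=-26, y=16, z=-16}
  after event 6 (t=32: SET y = 16): {x=-26, y=16, z=-16}
  after event 7 (t=34: SET y = 6): {x=-26, y=6, z=-16}
  after event 8 (t=41: INC x by 13): {x=-13, y=6, z=-16}
  after event 9 (t=46: INC x by 1): {x=-12, y=6, z=-16}
  after event 10 (t=50: INC y by 9): {x=-12, y=15, z=-16}
  after event 11 (t=54: DEC x by 9): {x=-21, y=15, z=-16}
  after event 12 (t=55: DEC y by 1): {x=-21, y=14, z=-16}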